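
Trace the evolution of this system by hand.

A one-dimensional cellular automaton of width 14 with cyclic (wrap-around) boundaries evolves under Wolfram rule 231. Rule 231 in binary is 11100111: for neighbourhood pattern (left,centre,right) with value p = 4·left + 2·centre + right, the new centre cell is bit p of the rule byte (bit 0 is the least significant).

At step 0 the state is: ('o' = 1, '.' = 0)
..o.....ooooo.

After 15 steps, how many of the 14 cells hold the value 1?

[0] ..o.....ooooo.
[1] ooo.oooo.oooo.
[2] .ooo.oooo.oooo
[3] o.ooo.oooo.ooo
[4] oo.ooo.oooo.oo
[5] ooo.ooo.oooo.o
[6] oooo.ooo.oooo.
[7] .oooo.ooo.oooo
[8] o.oooo.ooo.ooo
[9] oo.oooo.ooo.oo
[10] ooo.oooo.ooo.o
[11] oooo.oooo.ooo.
[12] .oooo.oooo.ooo
[13] o.oooo.oooo.oo
[14] oo.oooo.oooo.o
[15] ooo.oooo.oooo.

11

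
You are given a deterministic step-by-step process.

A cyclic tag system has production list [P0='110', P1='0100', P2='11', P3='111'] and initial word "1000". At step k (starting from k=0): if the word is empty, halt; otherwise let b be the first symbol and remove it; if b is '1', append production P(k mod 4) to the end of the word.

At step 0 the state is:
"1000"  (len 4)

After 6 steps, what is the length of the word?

8

k=0  "1000"  (len 4)
k=1  "000110"  (len 6)
k=2  "00110"  (len 5)
k=3  "0110"  (len 4)
k=4  "110"  (len 3)
k=5  "10110"  (len 5)
k=6  "01100100"  (len 8)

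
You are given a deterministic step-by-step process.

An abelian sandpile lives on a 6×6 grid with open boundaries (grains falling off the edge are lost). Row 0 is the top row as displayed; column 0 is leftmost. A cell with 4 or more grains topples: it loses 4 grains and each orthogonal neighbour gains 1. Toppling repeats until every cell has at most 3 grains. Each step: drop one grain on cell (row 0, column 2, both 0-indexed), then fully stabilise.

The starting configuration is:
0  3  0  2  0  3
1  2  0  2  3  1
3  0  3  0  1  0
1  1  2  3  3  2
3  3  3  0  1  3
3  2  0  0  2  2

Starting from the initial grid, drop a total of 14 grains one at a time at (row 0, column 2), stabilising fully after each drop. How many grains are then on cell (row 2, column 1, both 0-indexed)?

2

gen 0: 0  3  0  2  0  3
1  2  0  2  3  1
3  0  3  0  1  0
1  1  2  3  3  2
3  3  3  0  1  3
3  2  0  0  2  2
gen 1: 0  3  1  2  0  3
1  2  0  2  3  1
3  0  3  0  1  0
1  1  2  3  3  2
3  3  3  0  1  3
3  2  0  0  2  2
gen 2: 0  3  2  2  0  3
1  2  0  2  3  1
3  0  3  0  1  0
1  1  2  3  3  2
3  3  3  0  1  3
3  2  0  0  2  2
gen 3: 0  3  3  2  0  3
1  2  0  2  3  1
3  0  3  0  1  0
1  1  2  3  3  2
3  3  3  0  1  3
3  2  0  0  2  2
gen 4: 1  0  1  3  0  3
1  3  1  2  3  1
3  0  3  0  1  0
1  1  2  3  3  2
3  3  3  0  1  3
3  2  0  0  2  2
gen 5: 1  0  2  3  0  3
1  3  1  2  3  1
3  0  3  0  1  0
1  1  2  3  3  2
3  3  3  0  1  3
3  2  0  0  2  2
gen 6: 1  0  3  3  0  3
1  3  1  2  3  1
3  0  3  0  1  0
1  1  2  3  3  2
3  3  3  0  1  3
3  2  0  0  2  2
gen 7: 1  1  1  0  1  3
1  3  2  3  3  1
3  0  3  0  1  0
1  1  2  3  3  2
3  3  3  0  1  3
3  2  0  0  2  2
gen 8: 1  1  2  0  1  3
1  3  2  3  3  1
3  0  3  0  1  0
1  1  2  3  3  2
3  3  3  0  1  3
3  2  0  0  2  2
gen 9: 1  1  3  0  1  3
1  3  2  3  3  1
3  0  3  0  1  0
1  1  2  3  3  2
3  3  3  0  1  3
3  2  0  0  2  2
gen 10: 1  2  0  1  1  3
1  3  3  3  3  1
3  0  3  0  1  0
1  1  2  3  3  2
3  3  3  0  1  3
3  2  0  0  2  2
gen 11: 1  2  1  1  1  3
1  3  3  3  3  1
3  0  3  0  1  0
1  1  2  3  3  2
3  3  3  0  1  3
3  2  0  0  2  2
gen 12: 1  2  2  1  1  3
1  3  3  3  3  1
3  0  3  0  1  0
1  1  2  3  3  2
3  3  3  0  1  3
3  2  0  0  2  2
gen 13: 1  2  3  1  1  3
1  3  3  3  3  1
3  0  3  0  1  0
1  1  2  3  3  2
3  3  3  0  1  3
3  2  0  0  2  2
gen 14: 2  0  2  3  2  3
2  1  3  1  0  2
3  2  0  2  2  0
1  1  3  3  3  2
3  3  3  0  1  3
3  2  0  0  2  2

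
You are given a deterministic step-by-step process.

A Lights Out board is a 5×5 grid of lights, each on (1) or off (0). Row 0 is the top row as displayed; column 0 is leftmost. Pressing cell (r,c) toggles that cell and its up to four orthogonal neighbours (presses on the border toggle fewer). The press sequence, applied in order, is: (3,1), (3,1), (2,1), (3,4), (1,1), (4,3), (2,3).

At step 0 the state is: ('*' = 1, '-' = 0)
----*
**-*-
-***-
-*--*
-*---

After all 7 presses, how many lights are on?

11

k=0  ----*
**-*-
-***-
-*--*
-*---
k=1  ----*
**-*-
--**-
*-*-*
-----
k=2  ----*
**-*-
-***-
-*--*
-*---
k=3  ----*
*--*-
*--*-
----*
-*---
k=4  ----*
*--*-
*--**
---*-
-*--*
k=5  -*--*
-***-
**-**
---*-
-*--*
k=6  -*--*
-***-
**-**
-----
-***-
k=7  -*--*
-**--
***--
---*-
-***-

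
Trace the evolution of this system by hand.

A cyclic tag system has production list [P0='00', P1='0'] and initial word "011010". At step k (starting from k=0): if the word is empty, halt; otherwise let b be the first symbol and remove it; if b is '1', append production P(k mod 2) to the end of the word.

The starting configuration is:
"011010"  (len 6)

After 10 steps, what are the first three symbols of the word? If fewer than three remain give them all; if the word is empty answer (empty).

k=0  "011010"  (len 6)
k=1  "11010"  (len 5)
k=2  "10100"  (len 5)
k=3  "010000"  (len 6)
k=4  "10000"  (len 5)
k=5  "000000"  (len 6)
k=6  "00000"  (len 5)
k=7  "0000"  (len 4)
k=8  "000"  (len 3)
k=9  "00"  (len 2)
k=10  "0"  (len 1)

0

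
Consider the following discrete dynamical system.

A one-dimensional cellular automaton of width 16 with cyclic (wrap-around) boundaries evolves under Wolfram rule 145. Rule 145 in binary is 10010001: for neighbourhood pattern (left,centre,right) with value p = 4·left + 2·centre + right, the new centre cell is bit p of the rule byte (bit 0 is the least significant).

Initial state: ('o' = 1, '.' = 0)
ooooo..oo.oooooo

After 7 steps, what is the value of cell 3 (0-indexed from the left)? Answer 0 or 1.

k=0  ooooo..oo.oooooo
k=1  oooo.o.....ooooo
k=2  ooo...oooo..oooo
k=3  oo.oo..oo.o..ooo
k=4  o....o.....o..oo
k=5  .ooo..oooo..o..o
k=6  ..o.o..oo.o..o..
k=7  o....o.....o..oo

0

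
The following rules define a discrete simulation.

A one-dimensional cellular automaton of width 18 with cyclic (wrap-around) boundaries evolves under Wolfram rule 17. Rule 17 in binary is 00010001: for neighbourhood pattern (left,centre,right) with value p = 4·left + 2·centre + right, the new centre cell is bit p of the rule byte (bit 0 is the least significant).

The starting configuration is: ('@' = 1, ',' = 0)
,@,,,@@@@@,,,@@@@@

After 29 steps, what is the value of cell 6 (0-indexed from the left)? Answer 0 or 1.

1

0) ,@,,,@@@@@,,,@@@@@
1) ,,@@,,,,,,@@,,,,,,
2) @,,,@@@@@,,,@@@@@@
3) ,@@,,,,,,@@,,,,,,,
4) ,,,@@@@@,,,@@@@@@@
5) @@,,,,,,@@,,,,,,,,
6) ,,@@@@@,,,@@@@@@@,
7) @,,,,,,@@,,,,,,,,@
8) ,@@@@@,,,@@@@@@@,,
9) ,,,,,,@@,,,,,,,,@@
10) @@@@@,,,@@@@@@@,,,
11) ,,,,,@@,,,,,,,,@@,
12) @@@@,,,@@@@@@@,,,@
13) ,,,,@@,,,,,,,,@@,,
14) @@@,,,@@@@@@@,,,@@
15) ,,,@@,,,,,,,,@@,,,
16) @@,,,@@@@@@@,,,@@@
17) ,,@@,,,,,,,,@@,,,,
18) @,,,@@@@@@@,,,@@@@
19) ,@@,,,,,,,,@@,,,,,
20) ,,,@@@@@@@,,,@@@@@
21) @@,,,,,,,,@@,,,,,,
22) ,,@@@@@@@,,,@@@@@,
23) @,,,,,,,,@@,,,,,,@
24) ,@@@@@@@,,,@@@@@,,
25) ,,,,,,,,@@,,,,,,@@
26) @@@@@@@,,,@@@@@,,,
27) ,,,,,,,@@,,,,,,@@,
28) @@@@@@,,,@@@@@,,,@
29) ,,,,,,@@,,,,,,@@,,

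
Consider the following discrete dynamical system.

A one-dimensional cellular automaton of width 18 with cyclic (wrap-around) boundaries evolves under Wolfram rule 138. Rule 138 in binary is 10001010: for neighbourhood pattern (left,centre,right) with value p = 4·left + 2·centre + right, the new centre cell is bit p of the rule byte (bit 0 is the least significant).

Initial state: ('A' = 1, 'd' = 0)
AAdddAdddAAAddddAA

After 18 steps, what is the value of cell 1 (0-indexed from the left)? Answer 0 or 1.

1

t=0: AAdddAdddAAAddddAA
t=1: AdddAdddAAAddddAAA
t=2: dddAdddAAAddddAAAA
t=3: ddAdddAAAddddAAAAd
t=4: dAdddAAAddddAAAAdd
t=5: AdddAAAddddAAAAddd
t=6: dddAAAddddAAAAdddA
t=7: ddAAAddddAAAAdddAd
t=8: dAAAddddAAAAdddAdd
t=9: AAAddddAAAAdddAddd
t=10: AAddddAAAAdddAdddA
t=11: AddddAAAAdddAdddAA
t=12: ddddAAAAdddAdddAAA
t=13: dddAAAAdddAdddAAAd
t=14: ddAAAAdddAdddAAAdd
t=15: dAAAAdddAdddAAAddd
t=16: AAAAdddAdddAAAdddd
t=17: AAAdddAdddAAAddddA
t=18: AAdddAdddAAAddddAA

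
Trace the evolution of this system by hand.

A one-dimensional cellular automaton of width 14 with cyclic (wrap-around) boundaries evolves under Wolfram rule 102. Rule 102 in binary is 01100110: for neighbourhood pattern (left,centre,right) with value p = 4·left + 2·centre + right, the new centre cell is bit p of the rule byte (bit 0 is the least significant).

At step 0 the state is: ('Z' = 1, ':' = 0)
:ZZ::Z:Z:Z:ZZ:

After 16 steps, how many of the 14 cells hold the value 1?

8

t=0: :ZZ::Z:Z:Z:ZZ:
t=1: Z:Z:ZZZZZZZ:Z:
t=2: ZZZZ::::::ZZZZ
t=3: :::Z:::::Z::::
t=4: ::ZZ::::ZZ::::
t=5: :Z:Z:::Z:Z::::
t=6: ZZZZ::ZZZZ::::
t=7: :::Z:Z:::Z:::Z
t=8: ::ZZZZ::ZZ::ZZ
t=9: :Z:::Z:Z:Z:Z:Z
t=10: ZZ::ZZZZZZZZZZ
t=11: :Z:Z::::::::::
t=12: ZZZZ::::::::::
t=13: :::Z:::::::::Z
t=14: ::ZZ::::::::ZZ
t=15: :Z:Z:::::::Z:Z
t=16: ZZZZ::::::ZZZZ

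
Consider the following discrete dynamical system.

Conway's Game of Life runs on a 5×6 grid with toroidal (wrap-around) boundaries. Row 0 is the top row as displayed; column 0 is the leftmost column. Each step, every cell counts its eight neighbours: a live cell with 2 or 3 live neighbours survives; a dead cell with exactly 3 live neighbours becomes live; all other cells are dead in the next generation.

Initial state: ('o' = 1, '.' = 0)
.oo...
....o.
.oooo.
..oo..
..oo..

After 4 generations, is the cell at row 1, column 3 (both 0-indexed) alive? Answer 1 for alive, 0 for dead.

gen 0: .oo...
....o.
.oooo.
..oo..
..oo..
gen 1: .oo...
....o.
.o..o.
......
......
gen 2: ......
.ooo..
......
......
......
gen 3: ..o...
..o...
..o...
......
......
gen 4: ......
.ooo..
......
......
......

1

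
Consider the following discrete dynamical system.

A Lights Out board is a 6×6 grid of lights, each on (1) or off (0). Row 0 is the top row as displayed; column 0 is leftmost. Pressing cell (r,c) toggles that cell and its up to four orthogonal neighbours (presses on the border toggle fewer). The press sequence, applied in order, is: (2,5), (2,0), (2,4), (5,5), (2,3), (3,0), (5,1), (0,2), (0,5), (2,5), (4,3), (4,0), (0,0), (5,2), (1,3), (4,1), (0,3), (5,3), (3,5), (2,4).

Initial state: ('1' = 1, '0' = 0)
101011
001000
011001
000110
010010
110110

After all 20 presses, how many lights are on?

17

step 0: 101011
001000
011001
000110
010010
110110
step 1: 101011
001001
011010
000111
010010
110110
step 2: 101011
101001
101010
100111
010010
110110
step 3: 101011
101011
101101
100101
010010
110110
step 4: 101011
101011
101101
100101
010011
110101
step 5: 101011
101111
100011
100001
010011
110101
step 6: 101011
101111
000011
010001
110011
110101
step 7: 101011
101111
000011
010001
100011
001101
step 8: 110111
100111
000011
010001
100011
001101
step 9: 110100
100110
000011
010001
100011
001101
step 10: 110100
100111
000000
010000
100011
001101
step 11: 110100
100111
000000
010100
101101
001001
step 12: 110100
100111
000000
110100
011101
101001
step 13: 000100
000111
000000
110100
011101
101001
step 14: 000100
000111
000000
110100
010101
110101
step 15: 000000
001001
000100
110100
010101
110101
step 16: 000000
001001
000100
100100
101101
100101
step 17: 001110
001101
000100
100100
101101
100101
step 18: 001110
001101
000100
100100
101001
101011
step 19: 001110
001101
000101
100111
101000
101011
step 20: 001110
001111
000010
100101
101000
101011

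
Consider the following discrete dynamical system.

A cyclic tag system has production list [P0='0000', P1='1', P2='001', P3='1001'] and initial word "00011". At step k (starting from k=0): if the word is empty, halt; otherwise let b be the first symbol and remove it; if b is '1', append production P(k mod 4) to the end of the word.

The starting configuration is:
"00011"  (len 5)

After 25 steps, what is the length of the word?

1

k=0  "00011"  (len 5)
k=1  "0011"  (len 4)
k=2  "011"  (len 3)
k=3  "11"  (len 2)
k=4  "11001"  (len 5)
k=5  "10010000"  (len 8)
k=6  "00100001"  (len 8)
k=7  "0100001"  (len 7)
k=8  "100001"  (len 6)
k=9  "000010000"  (len 9)
k=10  "00010000"  (len 8)
k=11  "0010000"  (len 7)
k=12  "010000"  (len 6)
k=13  "10000"  (len 5)
k=14  "00001"  (len 5)
k=15  "0001"  (len 4)
k=16  "001"  (len 3)
k=17  "01"  (len 2)
k=18  "1"  (len 1)
k=19  "001"  (len 3)
k=20  "01"  (len 2)
k=21  "1"  (len 1)
k=22  "1"  (len 1)
k=23  "001"  (len 3)
k=24  "01"  (len 2)
k=25  "1"  (len 1)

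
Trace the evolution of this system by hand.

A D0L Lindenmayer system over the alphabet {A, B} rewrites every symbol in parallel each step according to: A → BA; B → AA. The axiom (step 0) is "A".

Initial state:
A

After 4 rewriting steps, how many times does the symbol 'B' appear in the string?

step 0: A
step 1: BA
step 2: AABA
step 3: BABAAABA
step 4: AABAAABABABAAABA

5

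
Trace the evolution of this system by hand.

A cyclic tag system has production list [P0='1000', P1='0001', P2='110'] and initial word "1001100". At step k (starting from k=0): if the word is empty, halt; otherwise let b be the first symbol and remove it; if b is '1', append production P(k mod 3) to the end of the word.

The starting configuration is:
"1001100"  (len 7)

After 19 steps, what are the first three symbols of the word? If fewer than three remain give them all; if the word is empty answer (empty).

000

t=0: "1001100"  (len 7)
t=1: "0011001000"  (len 10)
t=2: "011001000"  (len 9)
t=3: "11001000"  (len 8)
t=4: "10010001000"  (len 11)
t=5: "00100010000001"  (len 14)
t=6: "0100010000001"  (len 13)
t=7: "100010000001"  (len 12)
t=8: "000100000010001"  (len 15)
t=9: "00100000010001"  (len 14)
t=10: "0100000010001"  (len 13)
t=11: "100000010001"  (len 12)
t=12: "00000010001110"  (len 14)
t=13: "0000010001110"  (len 13)
t=14: "000010001110"  (len 12)
t=15: "00010001110"  (len 11)
t=16: "0010001110"  (len 10)
t=17: "010001110"  (len 9)
t=18: "10001110"  (len 8)
t=19: "00011101000"  (len 11)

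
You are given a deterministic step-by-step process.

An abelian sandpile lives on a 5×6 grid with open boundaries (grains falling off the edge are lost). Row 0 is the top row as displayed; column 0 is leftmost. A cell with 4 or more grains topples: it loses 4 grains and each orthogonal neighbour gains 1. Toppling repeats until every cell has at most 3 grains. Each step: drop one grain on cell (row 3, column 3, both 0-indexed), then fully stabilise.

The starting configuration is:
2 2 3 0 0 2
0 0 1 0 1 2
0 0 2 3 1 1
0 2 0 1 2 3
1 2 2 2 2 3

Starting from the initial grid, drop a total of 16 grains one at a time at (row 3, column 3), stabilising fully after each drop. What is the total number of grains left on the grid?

48

step 0: 2 2 3 0 0 2
0 0 1 0 1 2
0 0 2 3 1 1
0 2 0 1 2 3
1 2 2 2 2 3
step 1: 2 2 3 0 0 2
0 0 1 0 1 2
0 0 2 3 1 1
0 2 0 2 2 3
1 2 2 2 2 3
step 2: 2 2 3 0 0 2
0 0 1 0 1 2
0 0 2 3 1 1
0 2 0 3 2 3
1 2 2 2 2 3
step 3: 2 2 3 0 0 2
0 0 1 1 1 2
0 0 3 0 2 1
0 2 1 1 3 3
1 2 2 3 2 3
step 4: 2 2 3 0 0 2
0 0 1 1 1 2
0 0 3 0 2 1
0 2 1 2 3 3
1 2 2 3 2 3
step 5: 2 2 3 0 0 2
0 0 1 1 1 2
0 0 3 0 2 1
0 2 1 3 3 3
1 2 2 3 2 3
step 6: 2 2 3 0 0 2
0 0 1 1 1 2
0 0 3 1 3 2
0 2 2 2 2 1
1 2 3 1 1 1
step 7: 2 2 3 0 0 2
0 0 1 1 1 2
0 0 3 1 3 2
0 2 2 3 2 1
1 2 3 1 1 1
step 8: 2 2 3 0 0 2
0 0 1 1 1 2
0 0 3 2 3 2
0 2 3 0 3 1
1 2 3 2 1 1
step 9: 2 2 3 0 0 2
0 0 1 1 1 2
0 0 3 2 3 2
0 2 3 1 3 1
1 2 3 2 1 1
step 10: 2 2 3 0 0 2
0 0 1 1 1 2
0 0 3 2 3 2
0 2 3 2 3 1
1 2 3 2 1 1
step 11: 2 2 3 0 0 2
0 0 1 1 1 2
0 0 3 2 3 2
0 2 3 3 3 1
1 2 3 2 1 1
step 12: 2 2 3 0 0 2
0 0 2 2 2 2
0 1 1 2 1 3
0 3 3 0 2 2
1 3 1 1 3 1
step 13: 2 2 3 0 0 2
0 0 2 2 2 2
0 1 1 2 1 3
0 3 3 1 2 2
1 3 1 1 3 1
step 14: 2 2 3 0 0 2
0 0 2 2 2 2
0 1 1 2 1 3
0 3 3 2 2 2
1 3 1 1 3 1
step 15: 2 2 3 0 0 2
0 0 2 2 2 2
0 1 1 2 1 3
0 3 3 3 2 2
1 3 1 1 3 1
step 16: 2 2 3 0 0 2
0 0 2 2 2 2
0 2 2 3 1 3
1 1 1 1 3 2
2 0 3 2 3 1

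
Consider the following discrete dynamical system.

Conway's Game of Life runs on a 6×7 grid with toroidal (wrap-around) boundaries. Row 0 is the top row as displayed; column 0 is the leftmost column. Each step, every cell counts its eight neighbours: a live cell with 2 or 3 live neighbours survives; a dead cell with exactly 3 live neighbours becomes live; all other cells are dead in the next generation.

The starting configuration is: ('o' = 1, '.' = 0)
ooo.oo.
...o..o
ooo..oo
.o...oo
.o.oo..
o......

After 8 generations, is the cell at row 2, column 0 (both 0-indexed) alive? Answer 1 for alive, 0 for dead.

0) ooo.oo.
...o..o
ooo..oo
.o...oo
.o.oo..
o......
1) oooooo.
...o...
.oo.o..
...o...
.oo.ooo
o....oo
2) oooo.o.
o....o.
..o.o..
o......
.oooo..
.......
3) ooo.o..
o....o.
.o....o
....o..
.ooo...
o......
4) o......
..o..o.
o....oo
oo.o...
.ooo...
o......
5) .o....o
oo...o.
o.o.oo.
...oo..
...o...
o.o....
6) ..o...o
..o.oo.
o.o..o.
..o..o.
..ooo..
ooo....
7) o.o..oo
..o.oo.
..o..o.
..o..oo
....o..
o......
8) o..ooo.
..o.o..
.oo....
...oooo
.....oo
oo...o.

0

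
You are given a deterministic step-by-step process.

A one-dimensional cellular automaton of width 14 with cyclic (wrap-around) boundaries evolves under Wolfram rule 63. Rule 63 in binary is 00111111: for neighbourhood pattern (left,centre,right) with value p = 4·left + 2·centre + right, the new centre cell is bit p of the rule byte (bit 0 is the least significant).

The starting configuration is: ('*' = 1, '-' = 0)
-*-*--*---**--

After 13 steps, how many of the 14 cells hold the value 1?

13

t=0: -*-*--*---**--
t=1: ***********-**
t=2: -----------**-
t=3: ************-*
t=4: ------------**
t=5: *************-
t=6: *------------*
t=7: -*************
t=8: **------------
t=9: *-************
t=10: -**-----------
t=11: **-***********
t=12: --**----------
t=13: ***-**********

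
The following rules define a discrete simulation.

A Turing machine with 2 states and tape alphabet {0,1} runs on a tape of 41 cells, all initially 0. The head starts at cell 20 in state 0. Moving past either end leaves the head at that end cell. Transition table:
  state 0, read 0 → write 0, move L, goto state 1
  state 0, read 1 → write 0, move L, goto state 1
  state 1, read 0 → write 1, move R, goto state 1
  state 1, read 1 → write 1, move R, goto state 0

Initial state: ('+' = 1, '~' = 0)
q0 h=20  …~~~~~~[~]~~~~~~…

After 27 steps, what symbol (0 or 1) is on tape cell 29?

step 0: q0 h=20  …~~~~~~[~]~~~~~~…
step 1: q1 h=19  …~~~~~~[~]~~~~~~…
step 2: q1 h=20  …~~~~~+[~]~~~~~~…
step 3: q1 h=21  …~~~~++[~]~~~~~~…
step 4: q1 h=22  …~~~+++[~]~~~~~~…
step 5: q1 h=23  …~~++++[~]~~~~~~…
step 6: q1 h=24  …~+++++[~]~~~~~~…
step 7: q1 h=25  …++++++[~]~~~~~~…
step 8: q1 h=26  …++++++[~]~~~~~~…
step 9: q1 h=27  …++++++[~]~~~~~~…
step 10: q1 h=28  …++++++[~]~~~~~~…
step 11: q1 h=29  …++++++[~]~~~~~~…
step 12: q1 h=30  …++++++[~]~~~~~~…
step 13: q1 h=31  …++++++[~]~~~~~~…
step 14: q1 h=32  …++++++[~]~~~~~~…
step 15: q1 h=33  …++++++[~]~~~~~~…
step 16: q1 h=34  …++++++[~]~~~~~~|
step 17: q1 h=35  …++++++[~]~~~~~|
step 18: q1 h=36  …++++++[~]~~~~|
step 19: q1 h=37  …++++++[~]~~~|
step 20: q1 h=38  …++++++[~]~~|
step 21: q1 h=39  …++++++[~]~|
step 22: q1 h=40  …++++++[~]|
step 23: q1 h=40  …++++++[+]|
step 24: q0 h=40  …++++++[+]|
step 25: q1 h=39  …++++++[+]~|
step 26: q0 h=40  …++++++[~]|
step 27: q1 h=39  …++++++[+]~|

1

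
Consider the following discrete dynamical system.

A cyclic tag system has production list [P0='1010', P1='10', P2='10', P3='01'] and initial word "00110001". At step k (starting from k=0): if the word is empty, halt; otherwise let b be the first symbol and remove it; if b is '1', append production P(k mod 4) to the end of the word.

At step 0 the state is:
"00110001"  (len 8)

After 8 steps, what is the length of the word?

gen 0: "00110001"  (len 8)
gen 1: "0110001"  (len 7)
gen 2: "110001"  (len 6)
gen 3: "1000110"  (len 7)
gen 4: "00011001"  (len 8)
gen 5: "0011001"  (len 7)
gen 6: "011001"  (len 6)
gen 7: "11001"  (len 5)
gen 8: "100101"  (len 6)

6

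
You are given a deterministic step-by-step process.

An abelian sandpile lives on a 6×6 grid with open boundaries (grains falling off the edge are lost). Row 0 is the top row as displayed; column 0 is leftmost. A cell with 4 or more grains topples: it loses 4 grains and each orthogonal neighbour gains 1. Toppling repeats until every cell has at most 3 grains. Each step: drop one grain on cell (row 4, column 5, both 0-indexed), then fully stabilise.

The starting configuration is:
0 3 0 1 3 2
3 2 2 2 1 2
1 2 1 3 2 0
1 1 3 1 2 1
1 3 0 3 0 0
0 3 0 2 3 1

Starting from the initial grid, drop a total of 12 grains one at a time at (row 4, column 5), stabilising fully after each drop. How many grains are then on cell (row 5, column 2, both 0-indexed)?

1

gen 0: 0 3 0 1 3 2
3 2 2 2 1 2
1 2 1 3 2 0
1 1 3 1 2 1
1 3 0 3 0 0
0 3 0 2 3 1
gen 1: 0 3 0 1 3 2
3 2 2 2 1 2
1 2 1 3 2 0
1 1 3 1 2 1
1 3 0 3 0 1
0 3 0 2 3 1
gen 2: 0 3 0 1 3 2
3 2 2 2 1 2
1 2 1 3 2 0
1 1 3 1 2 1
1 3 0 3 0 2
0 3 0 2 3 1
gen 3: 0 3 0 1 3 2
3 2 2 2 1 2
1 2 1 3 2 0
1 1 3 1 2 1
1 3 0 3 0 3
0 3 0 2 3 1
gen 4: 0 3 0 1 3 2
3 2 2 2 1 2
1 2 1 3 2 0
1 1 3 1 2 2
1 3 0 3 1 0
0 3 0 2 3 2
gen 5: 0 3 0 1 3 2
3 2 2 2 1 2
1 2 1 3 2 0
1 1 3 1 2 2
1 3 0 3 1 1
0 3 0 2 3 2
gen 6: 0 3 0 1 3 2
3 2 2 2 1 2
1 2 1 3 2 0
1 1 3 1 2 2
1 3 0 3 1 2
0 3 0 2 3 2
gen 7: 0 3 0 1 3 2
3 2 2 2 1 2
1 2 1 3 2 0
1 1 3 1 2 2
1 3 0 3 1 3
0 3 0 2 3 2
gen 8: 0 3 0 1 3 2
3 2 2 2 1 2
1 2 1 3 2 0
1 1 3 1 2 3
1 3 0 3 2 0
0 3 0 2 3 3
gen 9: 0 3 0 1 3 2
3 2 2 2 1 2
1 2 1 3 2 0
1 1 3 1 2 3
1 3 0 3 2 1
0 3 0 2 3 3
gen 10: 0 3 0 1 3 2
3 2 2 2 1 2
1 2 1 3 2 0
1 1 3 1 2 3
1 3 0 3 2 2
0 3 0 2 3 3
gen 11: 0 3 0 1 3 2
3 2 2 2 1 2
1 2 1 3 2 0
1 1 3 1 2 3
1 3 0 3 2 3
0 3 0 2 3 3
gen 12: 0 3 0 1 3 2
3 2 2 2 1 2
1 2 1 3 3 1
1 1 3 3 0 1
1 3 1 1 2 3
0 3 1 0 2 1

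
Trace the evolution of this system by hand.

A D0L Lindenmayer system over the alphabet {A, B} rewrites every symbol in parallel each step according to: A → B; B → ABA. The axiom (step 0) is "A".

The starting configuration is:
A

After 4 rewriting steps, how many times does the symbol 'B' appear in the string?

5

t=0: A
t=1: B
t=2: ABA
t=3: BABAB
t=4: ABABABABABA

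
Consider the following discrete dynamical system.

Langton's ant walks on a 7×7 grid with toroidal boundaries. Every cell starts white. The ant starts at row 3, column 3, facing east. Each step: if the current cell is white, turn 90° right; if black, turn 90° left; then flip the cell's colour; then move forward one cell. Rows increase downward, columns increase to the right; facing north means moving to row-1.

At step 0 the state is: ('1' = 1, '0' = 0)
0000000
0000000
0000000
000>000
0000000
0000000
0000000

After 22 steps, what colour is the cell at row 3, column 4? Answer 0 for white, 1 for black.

step 0: 0000000
0000000
0000000
000>000
0000000
0000000
0000000
step 1: 0000000
0000000
0000000
0001000
000v000
0000000
0000000
step 2: 0000000
0000000
0000000
0001000
00<1000
0000000
0000000
step 3: 0000000
0000000
0000000
00^1000
0011000
0000000
0000000
step 4: 0000000
0000000
0000000
001>000
0011000
0000000
0000000
step 5: 0000000
0000000
000^000
0010000
0011000
0000000
0000000
step 6: 0000000
0000000
0001>00
0010000
0011000
0000000
0000000
step 7: 0000000
0000000
0001100
0010v00
0011000
0000000
0000000
step 8: 0000000
0000000
0001100
001<100
0011000
0000000
0000000
step 9: 0000000
0000000
000^100
0011100
0011000
0000000
0000000
step 10: 0000000
0000000
00<0100
0011100
0011000
0000000
0000000
step 11: 0000000
00^0000
0010100
0011100
0011000
0000000
0000000
step 12: 0000000
001>000
0010100
0011100
0011000
0000000
0000000
step 13: 0000000
0011000
001v100
0011100
0011000
0000000
0000000
step 14: 0000000
0011000
00<1100
0011100
0011000
0000000
0000000
step 15: 0000000
0011000
0001100
00v1100
0011000
0000000
0000000
step 16: 0000000
0011000
0001100
000>100
0011000
0000000
0000000
step 17: 0000000
0011000
000^100
0000100
0011000
0000000
0000000
step 18: 0000000
0011000
00<0100
0000100
0011000
0000000
0000000
step 19: 0000000
00^1000
0010100
0000100
0011000
0000000
0000000
step 20: 0000000
0<01000
0010100
0000100
0011000
0000000
0000000
step 21: 0^00000
0101000
0010100
0000100
0011000
0000000
0000000
step 22: 01>0000
0101000
0010100
0000100
0011000
0000000
0000000

1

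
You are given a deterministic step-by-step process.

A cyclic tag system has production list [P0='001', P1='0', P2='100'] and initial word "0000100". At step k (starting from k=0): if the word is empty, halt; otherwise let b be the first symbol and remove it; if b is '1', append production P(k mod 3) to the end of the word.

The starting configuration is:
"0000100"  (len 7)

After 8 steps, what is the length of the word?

0

step 0: "0000100"  (len 7)
step 1: "000100"  (len 6)
step 2: "00100"  (len 5)
step 3: "0100"  (len 4)
step 4: "100"  (len 3)
step 5: "000"  (len 3)
step 6: "00"  (len 2)
step 7: "0"  (len 1)
step 8: (halted — word empty)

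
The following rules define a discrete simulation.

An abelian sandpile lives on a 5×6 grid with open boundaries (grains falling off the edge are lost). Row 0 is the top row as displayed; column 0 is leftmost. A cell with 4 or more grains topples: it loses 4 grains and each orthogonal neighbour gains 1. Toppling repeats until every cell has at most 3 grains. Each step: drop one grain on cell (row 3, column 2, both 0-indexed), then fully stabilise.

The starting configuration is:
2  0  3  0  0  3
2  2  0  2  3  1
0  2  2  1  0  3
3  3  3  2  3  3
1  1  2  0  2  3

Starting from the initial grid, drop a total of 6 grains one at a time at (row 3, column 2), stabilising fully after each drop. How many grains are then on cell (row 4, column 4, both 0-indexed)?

step 0: 2  0  3  0  0  3
2  2  0  2  3  1
0  2  2  1  0  3
3  3  3  2  3  3
1  1  2  0  2  3
step 1: 2  0  3  0  0  3
2  2  0  2  3  1
1  3  3  1  0  3
0  1  1  3  3  3
2  2  3  0  2  3
step 2: 2  0  3  0  0  3
2  2  0  2  3  1
1  3  3  1  0  3
0  1  2  3  3  3
2  2  3  0  2  3
step 3: 2  0  3  0  0  3
2  2  0  2  3  1
1  3  3  1  0  3
0  1  3  3  3  3
2  2  3  0  2  3
step 4: 2  0  3  0  0  3
2  3  1  2  3  2
2  0  1  3  2  0
0  3  3  1  2  2
2  3  0  3  0  1
step 5: 2  0  3  0  0  3
2  3  1  2  3  2
2  1  2  3  2  0
1  1  1  2  2  2
3  0  2  3  0  1
step 6: 2  0  3  0  0  3
2  3  1  2  3  2
2  1  2  3  2  0
1  1  2  2  2  2
3  0  2  3  0  1

0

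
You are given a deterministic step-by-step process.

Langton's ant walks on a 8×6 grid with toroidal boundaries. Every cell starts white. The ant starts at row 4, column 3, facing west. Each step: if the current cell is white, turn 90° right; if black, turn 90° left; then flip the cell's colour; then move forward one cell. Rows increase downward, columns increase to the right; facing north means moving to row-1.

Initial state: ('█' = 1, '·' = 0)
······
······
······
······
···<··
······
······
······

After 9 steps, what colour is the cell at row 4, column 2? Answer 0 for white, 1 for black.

1

k=0  ······
······
······
······
···<··
······
······
······
k=1  ······
······
······
···^··
···█··
······
······
······
k=2  ······
······
······
···█>·
···█··
······
······
······
k=3  ······
······
······
···██·
···█v·
······
······
······
k=4  ······
······
······
···██·
···<█·
······
······
······
k=5  ······
······
······
···██·
····█·
···v··
······
······
k=6  ······
······
······
···██·
····█·
··<█··
······
······
k=7  ······
······
······
···██·
··^·█·
··██··
······
······
k=8  ······
······
······
···██·
··█>█·
··██··
······
······
k=9  ······
······
······
···██·
··███·
··█v··
······
······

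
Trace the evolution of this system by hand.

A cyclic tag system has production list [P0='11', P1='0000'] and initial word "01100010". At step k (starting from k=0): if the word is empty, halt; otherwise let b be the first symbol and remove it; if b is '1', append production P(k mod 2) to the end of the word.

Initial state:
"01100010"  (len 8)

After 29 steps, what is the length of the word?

13

0) "01100010"  (len 8)
1) "1100010"  (len 7)
2) "1000100000"  (len 10)
3) "00010000011"  (len 11)
4) "0010000011"  (len 10)
5) "010000011"  (len 9)
6) "10000011"  (len 8)
7) "000001111"  (len 9)
8) "00001111"  (len 8)
9) "0001111"  (len 7)
10) "001111"  (len 6)
11) "01111"  (len 5)
12) "1111"  (len 4)
13) "11111"  (len 5)
14) "11110000"  (len 8)
15) "111000011"  (len 9)
16) "110000110000"  (len 12)
17) "1000011000011"  (len 13)
18) "0000110000110000"  (len 16)
19) "000110000110000"  (len 15)
20) "00110000110000"  (len 14)
21) "0110000110000"  (len 13)
22) "110000110000"  (len 12)
23) "1000011000011"  (len 13)
24) "0000110000110000"  (len 16)
25) "000110000110000"  (len 15)
26) "00110000110000"  (len 14)
27) "0110000110000"  (len 13)
28) "110000110000"  (len 12)
29) "1000011000011"  (len 13)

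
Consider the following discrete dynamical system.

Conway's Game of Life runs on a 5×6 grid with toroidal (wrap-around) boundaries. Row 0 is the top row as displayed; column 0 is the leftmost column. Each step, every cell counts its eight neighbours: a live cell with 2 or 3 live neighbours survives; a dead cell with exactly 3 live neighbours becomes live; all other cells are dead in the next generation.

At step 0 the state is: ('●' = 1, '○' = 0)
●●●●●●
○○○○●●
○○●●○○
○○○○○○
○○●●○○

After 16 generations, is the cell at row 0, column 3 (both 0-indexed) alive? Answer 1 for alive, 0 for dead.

step 0: ●●●●●●
○○○○●●
○○●●○○
○○○○○○
○○●●○○
step 1: ●●○○○○
○○○○○○
○○○●●○
○○○○○○
●○○○○●
step 2: ●●○○○●
○○○○○○
○○○○○○
○○○○●●
●●○○○●
step 3: ○●○○○●
●○○○○○
○○○○○○
○○○○●●
○●○○○○
step 4: ○●○○○○
●○○○○○
○○○○○●
○○○○○○
○○○○●●
step 5: ●○○○○●
●○○○○○
○○○○○○
○○○○●●
○○○○○○
step 6: ●○○○○●
●○○○○●
○○○○○●
○○○○○○
●○○○●○
step 7: ○●○○●○
○○○○●○
●○○○○●
○○○○○●
●○○○○○
step 8: ○○○○○●
●○○○●○
●○○○●●
○○○○○●
●○○○○●
step 9: ○○○○●○
●○○○●○
●○○○●○
○○○○○○
●○○○●●
step 10: ●○○●●○
○○○●●○
○○○○○○
●○○○●○
○○○○●●
step 11: ○○○○○○
○○○●●●
○○○●●●
○○○○●○
●○○○○○
step 12: ○○○○●●
○○○●○●
○○○○○○
○○○●●○
○○○○○○
step 13: ○○○○●●
○○○○○●
○○○●○○
○○○○○○
○○○●○●
step 14: ●○○○○●
○○○○○●
○○○○○○
○○○○●○
○○○○○●
step 15: ●○○○●●
●○○○○●
○○○○○○
○○○○○○
●○○○●●
step 16: ○●○○○○
●○○○●○
○○○○○○
○○○○○●
●○○○●○

0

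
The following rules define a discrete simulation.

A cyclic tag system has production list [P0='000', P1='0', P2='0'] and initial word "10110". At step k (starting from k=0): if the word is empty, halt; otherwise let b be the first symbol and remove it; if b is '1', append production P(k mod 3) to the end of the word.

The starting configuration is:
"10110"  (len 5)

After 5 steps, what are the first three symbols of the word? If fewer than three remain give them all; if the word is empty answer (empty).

000

k=0  "10110"  (len 5)
k=1  "0110000"  (len 7)
k=2  "110000"  (len 6)
k=3  "100000"  (len 6)
k=4  "00000000"  (len 8)
k=5  "0000000"  (len 7)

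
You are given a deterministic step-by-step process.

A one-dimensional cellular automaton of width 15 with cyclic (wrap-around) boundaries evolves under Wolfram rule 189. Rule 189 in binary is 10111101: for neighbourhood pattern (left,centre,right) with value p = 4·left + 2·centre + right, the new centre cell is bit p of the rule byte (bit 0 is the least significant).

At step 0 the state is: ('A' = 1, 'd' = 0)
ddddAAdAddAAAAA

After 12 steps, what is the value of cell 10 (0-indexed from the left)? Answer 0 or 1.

1

0) ddddAAdAddAAAAA
1) AAAdAdAAAdAAAAd
2) AAdAAAAAdAAAAdA
3) AdAAAAAdAAAAdAA
4) dAAAAAdAAAAdAAA
5) AAAAAdAAAAdAAAd
6) AAAAdAAAAdAAAdA
7) AAAdAAAAdAAAdAA
8) AAdAAAAdAAAdAAA
9) AdAAAAdAAAdAAAA
10) dAAAAdAAAdAAAAA
11) AAAAdAAAdAAAAAd
12) AAAdAAAdAAAAAdA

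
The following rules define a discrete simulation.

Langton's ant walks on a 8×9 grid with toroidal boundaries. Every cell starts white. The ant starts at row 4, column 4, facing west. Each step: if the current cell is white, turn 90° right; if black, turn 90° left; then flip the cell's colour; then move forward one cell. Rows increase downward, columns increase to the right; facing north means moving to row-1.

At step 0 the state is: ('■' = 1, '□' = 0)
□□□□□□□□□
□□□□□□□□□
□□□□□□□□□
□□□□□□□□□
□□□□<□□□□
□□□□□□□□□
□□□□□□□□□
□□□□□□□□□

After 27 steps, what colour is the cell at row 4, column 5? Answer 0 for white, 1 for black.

0) □□□□□□□□□
□□□□□□□□□
□□□□□□□□□
□□□□□□□□□
□□□□<□□□□
□□□□□□□□□
□□□□□□□□□
□□□□□□□□□
1) □□□□□□□□□
□□□□□□□□□
□□□□□□□□□
□□□□^□□□□
□□□□■□□□□
□□□□□□□□□
□□□□□□□□□
□□□□□□□□□
2) □□□□□□□□□
□□□□□□□□□
□□□□□□□□□
□□□□■>□□□
□□□□■□□□□
□□□□□□□□□
□□□□□□□□□
□□□□□□□□□
3) □□□□□□□□□
□□□□□□□□□
□□□□□□□□□
□□□□■■□□□
□□□□■v□□□
□□□□□□□□□
□□□□□□□□□
□□□□□□□□□
4) □□□□□□□□□
□□□□□□□□□
□□□□□□□□□
□□□□■■□□□
□□□□<■□□□
□□□□□□□□□
□□□□□□□□□
□□□□□□□□□
5) □□□□□□□□□
□□□□□□□□□
□□□□□□□□□
□□□□■■□□□
□□□□□■□□□
□□□□v□□□□
□□□□□□□□□
□□□□□□□□□
6) □□□□□□□□□
□□□□□□□□□
□□□□□□□□□
□□□□■■□□□
□□□□□■□□□
□□□<■□□□□
□□□□□□□□□
□□□□□□□□□
7) □□□□□□□□□
□□□□□□□□□
□□□□□□□□□
□□□□■■□□□
□□□^□■□□□
□□□■■□□□□
□□□□□□□□□
□□□□□□□□□
8) □□□□□□□□□
□□□□□□□□□
□□□□□□□□□
□□□□■■□□□
□□□■>■□□□
□□□■■□□□□
□□□□□□□□□
□□□□□□□□□
9) □□□□□□□□□
□□□□□□□□□
□□□□□□□□□
□□□□■■□□□
□□□■■■□□□
□□□■v□□□□
□□□□□□□□□
□□□□□□□□□
10) □□□□□□□□□
□□□□□□□□□
□□□□□□□□□
□□□□■■□□□
□□□■■■□□□
□□□■□>□□□
□□□□□□□□□
□□□□□□□□□
11) □□□□□□□□□
□□□□□□□□□
□□□□□□□□□
□□□□■■□□□
□□□■■■□□□
□□□■□■□□□
□□□□□v□□□
□□□□□□□□□
12) □□□□□□□□□
□□□□□□□□□
□□□□□□□□□
□□□□■■□□□
□□□■■■□□□
□□□■□■□□□
□□□□<■□□□
□□□□□□□□□
13) □□□□□□□□□
□□□□□□□□□
□□□□□□□□□
□□□□■■□□□
□□□■■■□□□
□□□■^■□□□
□□□□■■□□□
□□□□□□□□□
14) □□□□□□□□□
□□□□□□□□□
□□□□□□□□□
□□□□■■□□□
□□□■■■□□□
□□□■■>□□□
□□□□■■□□□
□□□□□□□□□
15) □□□□□□□□□
□□□□□□□□□
□□□□□□□□□
□□□□■■□□□
□□□■■^□□□
□□□■■□□□□
□□□□■■□□□
□□□□□□□□□
16) □□□□□□□□□
□□□□□□□□□
□□□□□□□□□
□□□□■■□□□
□□□■<□□□□
□□□■■□□□□
□□□□■■□□□
□□□□□□□□□
17) □□□□□□□□□
□□□□□□□□□
□□□□□□□□□
□□□□■■□□□
□□□■□□□□□
□□□■v□□□□
□□□□■■□□□
□□□□□□□□□
18) □□□□□□□□□
□□□□□□□□□
□□□□□□□□□
□□□□■■□□□
□□□■□□□□□
□□□■□>□□□
□□□□■■□□□
□□□□□□□□□
19) □□□□□□□□□
□□□□□□□□□
□□□□□□□□□
□□□□■■□□□
□□□■□□□□□
□□□■□■□□□
□□□□■v□□□
□□□□□□□□□
20) □□□□□□□□□
□□□□□□□□□
□□□□□□□□□
□□□□■■□□□
□□□■□□□□□
□□□■□■□□□
□□□□■□>□□
□□□□□□□□□
21) □□□□□□□□□
□□□□□□□□□
□□□□□□□□□
□□□□■■□□□
□□□■□□□□□
□□□■□■□□□
□□□□■□■□□
□□□□□□v□□
22) □□□□□□□□□
□□□□□□□□□
□□□□□□□□□
□□□□■■□□□
□□□■□□□□□
□□□■□■□□□
□□□□■□■□□
□□□□□<■□□
23) □□□□□□□□□
□□□□□□□□□
□□□□□□□□□
□□□□■■□□□
□□□■□□□□□
□□□■□■□□□
□□□□■^■□□
□□□□□■■□□
24) □□□□□□□□□
□□□□□□□□□
□□□□□□□□□
□□□□■■□□□
□□□■□□□□□
□□□■□■□□□
□□□□■■>□□
□□□□□■■□□
25) □□□□□□□□□
□□□□□□□□□
□□□□□□□□□
□□□□■■□□□
□□□■□□□□□
□□□■□■^□□
□□□□■■□□□
□□□□□■■□□
26) □□□□□□□□□
□□□□□□□□□
□□□□□□□□□
□□□□■■□□□
□□□■□□□□□
□□□■□■■>□
□□□□■■□□□
□□□□□■■□□
27) □□□□□□□□□
□□□□□□□□□
□□□□□□□□□
□□□□■■□□□
□□□■□□□□□
□□□■□■■■□
□□□□■■□v□
□□□□□■■□□

0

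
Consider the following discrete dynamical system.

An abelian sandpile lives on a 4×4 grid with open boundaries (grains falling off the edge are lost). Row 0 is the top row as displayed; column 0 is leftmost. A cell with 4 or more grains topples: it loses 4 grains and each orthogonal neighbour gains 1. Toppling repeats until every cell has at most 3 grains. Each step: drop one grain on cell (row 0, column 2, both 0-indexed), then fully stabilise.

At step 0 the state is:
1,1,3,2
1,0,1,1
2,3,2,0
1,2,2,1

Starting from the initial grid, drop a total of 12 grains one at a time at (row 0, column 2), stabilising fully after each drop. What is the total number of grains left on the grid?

step 0: 1,1,3,2
1,0,1,1
2,3,2,0
1,2,2,1
step 1: 1,2,0,3
1,0,2,1
2,3,2,0
1,2,2,1
step 2: 1,2,1,3
1,0,2,1
2,3,2,0
1,2,2,1
step 3: 1,2,2,3
1,0,2,1
2,3,2,0
1,2,2,1
step 4: 1,2,3,3
1,0,2,1
2,3,2,0
1,2,2,1
step 5: 1,3,1,0
1,0,3,2
2,3,2,0
1,2,2,1
step 6: 1,3,2,0
1,0,3,2
2,3,2,0
1,2,2,1
step 7: 1,3,3,0
1,0,3,2
2,3,2,0
1,2,2,1
step 8: 2,0,2,1
1,2,0,3
2,3,3,0
1,2,2,1
step 9: 2,0,3,1
1,2,0,3
2,3,3,0
1,2,2,1
step 10: 2,1,0,2
1,2,1,3
2,3,3,0
1,2,2,1
step 11: 2,1,1,2
1,2,1,3
2,3,3,0
1,2,2,1
step 12: 2,1,2,2
1,2,1,3
2,3,3,0
1,2,2,1

28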